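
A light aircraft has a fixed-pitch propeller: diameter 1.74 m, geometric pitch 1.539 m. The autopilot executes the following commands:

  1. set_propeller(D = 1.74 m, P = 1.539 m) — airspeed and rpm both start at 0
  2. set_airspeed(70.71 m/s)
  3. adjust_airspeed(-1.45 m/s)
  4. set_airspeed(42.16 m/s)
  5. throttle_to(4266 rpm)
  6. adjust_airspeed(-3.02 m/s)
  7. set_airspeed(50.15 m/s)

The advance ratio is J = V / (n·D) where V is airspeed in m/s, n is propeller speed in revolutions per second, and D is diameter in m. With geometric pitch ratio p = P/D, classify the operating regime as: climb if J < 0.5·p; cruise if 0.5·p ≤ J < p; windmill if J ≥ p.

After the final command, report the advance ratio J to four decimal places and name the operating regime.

set_propeller: D = 1.74 m, P = 1.539 m (p = P/D = 0.884483); state ← (V=0, rpm=0)
set_airspeed(70.71): V ← 70.71 m/s
adjust_airspeed(-1.45): V ← 70.71 -1.45 = 69.26 m/s
set_airspeed(42.16): V ← 42.16 m/s
throttle_to(4266): rpm ← 4266
adjust_airspeed(-3.02): V ← 42.16 -3.02 = 39.14 m/s
set_airspeed(50.15): V ← 50.15 m/s
final state: V = 50.15 m/s, rpm = 4266 → n = rpm/60 = 71.100000 rev/s
J = V / (n·D) = 50.15 / (71.100000 × 1.74) = 0.405370
regime bands: climb J<0.4422 | cruise [0.4422, 0.8845) | windmill J≥0.8845
J = 0.4054 → climb

J = 0.4054, regime = climb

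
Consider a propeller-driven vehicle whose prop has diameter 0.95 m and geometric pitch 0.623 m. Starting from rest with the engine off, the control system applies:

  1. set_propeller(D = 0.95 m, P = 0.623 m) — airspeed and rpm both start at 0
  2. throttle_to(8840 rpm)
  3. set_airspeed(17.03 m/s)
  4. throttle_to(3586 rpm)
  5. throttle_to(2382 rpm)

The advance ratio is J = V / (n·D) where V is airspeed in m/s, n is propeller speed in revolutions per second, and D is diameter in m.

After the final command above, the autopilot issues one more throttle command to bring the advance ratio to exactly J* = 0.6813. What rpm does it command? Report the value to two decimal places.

rpm = 1578.72

set_propeller: D = 0.95 m, P = 0.623 m (p = P/D = 0.655789); state ← (V=0, rpm=0)
throttle_to(8840): rpm ← 8840
set_airspeed(17.03): V ← 17.03 m/s
throttle_to(3586): rpm ← 3586
throttle_to(2382): rpm ← 2382
final state: V = 17.03 m/s, rpm = 2382 → n = rpm/60 = 39.700000 rev/s
target J* = 0.6813; solve J* = V/(n·D) for n: n = V/(J*·D) = 17.03/(0.6813 × 0.95) = 26.311927 rev/s
rpm = 60·n = 1578.715613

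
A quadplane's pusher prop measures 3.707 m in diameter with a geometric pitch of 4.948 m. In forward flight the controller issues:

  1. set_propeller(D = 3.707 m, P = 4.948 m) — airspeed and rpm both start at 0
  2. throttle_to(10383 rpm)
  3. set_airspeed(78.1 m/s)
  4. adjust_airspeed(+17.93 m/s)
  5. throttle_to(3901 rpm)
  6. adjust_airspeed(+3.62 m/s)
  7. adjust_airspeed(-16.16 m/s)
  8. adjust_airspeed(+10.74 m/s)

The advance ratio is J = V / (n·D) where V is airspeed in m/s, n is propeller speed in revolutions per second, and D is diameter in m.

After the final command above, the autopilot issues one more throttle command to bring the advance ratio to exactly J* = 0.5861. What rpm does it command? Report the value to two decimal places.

rpm = 2602.23

set_propeller: D = 3.707 m, P = 4.948 m (p = P/D = 1.334772); state ← (V=0, rpm=0)
throttle_to(10383): rpm ← 10383
set_airspeed(78.1): V ← 78.1 m/s
adjust_airspeed(+17.93): V ← 78.1 +17.93 = 96.03 m/s
throttle_to(3901): rpm ← 3901
adjust_airspeed(+3.62): V ← 96.03 +3.62 = 99.65 m/s
adjust_airspeed(-16.16): V ← 99.65 -16.16 = 83.49 m/s
adjust_airspeed(+10.74): V ← 83.49 +10.74 = 94.23 m/s
final state: V = 94.23 m/s, rpm = 3901 → n = rpm/60 = 65.016667 rev/s
target J* = 0.5861; solve J* = V/(n·D) for n: n = V/(J*·D) = 94.23/(0.5861 × 3.707) = 43.370545 rev/s
rpm = 60·n = 2602.232725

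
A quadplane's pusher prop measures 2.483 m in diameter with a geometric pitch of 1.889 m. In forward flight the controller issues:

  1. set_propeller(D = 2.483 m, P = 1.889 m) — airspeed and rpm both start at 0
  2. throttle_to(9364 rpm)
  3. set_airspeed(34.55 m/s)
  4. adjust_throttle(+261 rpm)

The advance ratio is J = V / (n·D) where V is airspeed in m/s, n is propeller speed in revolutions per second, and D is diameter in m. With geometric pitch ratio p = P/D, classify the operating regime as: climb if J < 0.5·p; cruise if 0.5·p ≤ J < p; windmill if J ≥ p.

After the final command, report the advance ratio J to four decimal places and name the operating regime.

set_propeller: D = 2.483 m, P = 1.889 m (p = P/D = 0.760773); state ← (V=0, rpm=0)
throttle_to(9364): rpm ← 9364
set_airspeed(34.55): V ← 34.55 m/s
adjust_throttle(+261): rpm ← 9364 +261 = 9625
final state: V = 34.55 m/s, rpm = 9625 → n = rpm/60 = 160.416667 rev/s
J = V / (n·D) = 34.55 / (160.416667 × 2.483) = 0.086740
regime bands: climb J<0.3804 | cruise [0.3804, 0.7608) | windmill J≥0.7608
J = 0.0867 → climb

J = 0.0867, regime = climb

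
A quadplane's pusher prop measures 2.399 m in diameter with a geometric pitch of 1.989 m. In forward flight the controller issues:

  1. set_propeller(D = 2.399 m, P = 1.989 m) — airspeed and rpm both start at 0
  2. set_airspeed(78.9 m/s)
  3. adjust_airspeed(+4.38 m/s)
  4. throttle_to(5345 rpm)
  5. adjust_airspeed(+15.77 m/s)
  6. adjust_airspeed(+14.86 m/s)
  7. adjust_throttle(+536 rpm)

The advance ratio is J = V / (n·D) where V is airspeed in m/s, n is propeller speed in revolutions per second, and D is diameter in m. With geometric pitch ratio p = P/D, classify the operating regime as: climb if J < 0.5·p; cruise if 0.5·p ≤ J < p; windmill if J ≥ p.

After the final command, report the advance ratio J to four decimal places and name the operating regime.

set_propeller: D = 2.399 m, P = 1.989 m (p = P/D = 0.829095); state ← (V=0, rpm=0)
set_airspeed(78.9): V ← 78.9 m/s
adjust_airspeed(+4.38): V ← 78.9 +4.38 = 83.28 m/s
throttle_to(5345): rpm ← 5345
adjust_airspeed(+15.77): V ← 83.28 +15.77 = 99.05 m/s
adjust_airspeed(+14.86): V ← 99.05 +14.86 = 113.91 m/s
adjust_throttle(+536): rpm ← 5345 +536 = 5881
final state: V = 113.91 m/s, rpm = 5881 → n = rpm/60 = 98.016667 rev/s
J = V / (n·D) = 113.91 / (98.016667 × 2.399) = 0.484431
regime bands: climb J<0.4145 | cruise [0.4145, 0.8291) | windmill J≥0.8291
J = 0.4844 → cruise

J = 0.4844, regime = cruise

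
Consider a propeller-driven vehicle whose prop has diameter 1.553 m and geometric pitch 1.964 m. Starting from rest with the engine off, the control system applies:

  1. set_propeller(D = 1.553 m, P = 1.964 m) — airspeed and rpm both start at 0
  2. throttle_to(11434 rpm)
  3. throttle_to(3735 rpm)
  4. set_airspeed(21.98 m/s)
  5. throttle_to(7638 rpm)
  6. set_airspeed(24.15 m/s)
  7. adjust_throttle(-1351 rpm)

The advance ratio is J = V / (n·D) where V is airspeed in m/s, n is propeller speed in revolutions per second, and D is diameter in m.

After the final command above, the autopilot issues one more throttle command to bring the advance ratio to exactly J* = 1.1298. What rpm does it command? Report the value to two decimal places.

set_propeller: D = 1.553 m, P = 1.964 m (p = P/D = 1.264649); state ← (V=0, rpm=0)
throttle_to(11434): rpm ← 11434
throttle_to(3735): rpm ← 3735
set_airspeed(21.98): V ← 21.98 m/s
throttle_to(7638): rpm ← 7638
set_airspeed(24.15): V ← 24.15 m/s
adjust_throttle(-1351): rpm ← 7638 -1351 = 6287
final state: V = 24.15 m/s, rpm = 6287 → n = rpm/60 = 104.783333 rev/s
target J* = 1.1298; solve J* = V/(n·D) for n: n = V/(J*·D) = 24.15/(1.1298 × 1.553) = 13.763982 rev/s
rpm = 60·n = 825.838945

rpm = 825.84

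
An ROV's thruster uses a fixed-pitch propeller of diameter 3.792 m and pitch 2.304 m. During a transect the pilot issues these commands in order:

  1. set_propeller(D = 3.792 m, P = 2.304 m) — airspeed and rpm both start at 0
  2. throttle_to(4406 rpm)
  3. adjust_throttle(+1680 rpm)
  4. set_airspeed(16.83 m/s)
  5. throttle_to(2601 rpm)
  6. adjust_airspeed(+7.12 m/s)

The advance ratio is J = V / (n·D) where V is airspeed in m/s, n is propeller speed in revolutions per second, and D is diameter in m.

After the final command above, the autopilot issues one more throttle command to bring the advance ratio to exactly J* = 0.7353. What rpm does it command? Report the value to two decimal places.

rpm = 515.38

set_propeller: D = 3.792 m, P = 2.304 m (p = P/D = 0.607595); state ← (V=0, rpm=0)
throttle_to(4406): rpm ← 4406
adjust_throttle(+1680): rpm ← 4406 +1680 = 6086
set_airspeed(16.83): V ← 16.83 m/s
throttle_to(2601): rpm ← 2601
adjust_airspeed(+7.12): V ← 16.83 +7.12 = 23.95 m/s
final state: V = 23.95 m/s, rpm = 2601 → n = rpm/60 = 43.350000 rev/s
target J* = 0.7353; solve J* = V/(n·D) for n: n = V/(J*·D) = 23.95/(0.7353 × 3.792) = 8.589594 rev/s
rpm = 60·n = 515.375624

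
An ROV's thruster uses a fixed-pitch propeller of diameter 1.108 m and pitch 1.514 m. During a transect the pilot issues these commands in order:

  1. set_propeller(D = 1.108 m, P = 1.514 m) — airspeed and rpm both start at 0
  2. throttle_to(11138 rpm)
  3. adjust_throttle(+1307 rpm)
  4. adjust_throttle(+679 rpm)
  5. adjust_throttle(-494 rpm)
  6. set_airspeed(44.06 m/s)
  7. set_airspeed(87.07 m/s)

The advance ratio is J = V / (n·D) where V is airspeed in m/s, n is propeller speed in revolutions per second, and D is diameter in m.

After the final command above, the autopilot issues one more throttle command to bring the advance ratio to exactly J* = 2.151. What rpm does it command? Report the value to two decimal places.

rpm = 2192.00

set_propeller: D = 1.108 m, P = 1.514 m (p = P/D = 1.366426); state ← (V=0, rpm=0)
throttle_to(11138): rpm ← 11138
adjust_throttle(+1307): rpm ← 11138 +1307 = 12445
adjust_throttle(+679): rpm ← 12445 +679 = 13124
adjust_throttle(-494): rpm ← 13124 -494 = 12630
set_airspeed(44.06): V ← 44.06 m/s
set_airspeed(87.07): V ← 87.07 m/s
final state: V = 87.07 m/s, rpm = 12630 → n = rpm/60 = 210.500000 rev/s
target J* = 2.151; solve J* = V/(n·D) for n: n = V/(J*·D) = 87.07/(2.151 × 1.108) = 36.533255 rev/s
rpm = 60·n = 2191.995328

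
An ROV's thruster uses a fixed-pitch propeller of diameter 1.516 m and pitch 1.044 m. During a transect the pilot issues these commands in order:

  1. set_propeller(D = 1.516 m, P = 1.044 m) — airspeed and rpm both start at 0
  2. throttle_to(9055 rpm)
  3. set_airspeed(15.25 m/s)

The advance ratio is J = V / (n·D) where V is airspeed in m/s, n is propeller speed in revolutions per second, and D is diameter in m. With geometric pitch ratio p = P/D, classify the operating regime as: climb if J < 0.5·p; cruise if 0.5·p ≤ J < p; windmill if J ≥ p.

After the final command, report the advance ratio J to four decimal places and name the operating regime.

set_propeller: D = 1.516 m, P = 1.044 m (p = P/D = 0.688654); state ← (V=0, rpm=0)
throttle_to(9055): rpm ← 9055
set_airspeed(15.25): V ← 15.25 m/s
final state: V = 15.25 m/s, rpm = 9055 → n = rpm/60 = 150.916667 rev/s
J = V / (n·D) = 15.25 / (150.916667 × 1.516) = 0.066655
regime bands: climb J<0.3443 | cruise [0.3443, 0.6887) | windmill J≥0.6887
J = 0.0667 → climb

J = 0.0667, regime = climb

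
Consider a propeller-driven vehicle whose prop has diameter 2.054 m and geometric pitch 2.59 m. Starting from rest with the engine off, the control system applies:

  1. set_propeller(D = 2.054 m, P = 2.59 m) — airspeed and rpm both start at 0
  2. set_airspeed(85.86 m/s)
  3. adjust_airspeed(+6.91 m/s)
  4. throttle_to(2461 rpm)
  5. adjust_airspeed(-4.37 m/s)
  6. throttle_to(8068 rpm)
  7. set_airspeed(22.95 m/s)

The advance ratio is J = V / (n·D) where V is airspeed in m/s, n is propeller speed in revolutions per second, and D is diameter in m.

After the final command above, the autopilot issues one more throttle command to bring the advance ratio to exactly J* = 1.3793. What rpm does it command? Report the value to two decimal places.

set_propeller: D = 2.054 m, P = 2.59 m (p = P/D = 1.260954); state ← (V=0, rpm=0)
set_airspeed(85.86): V ← 85.86 m/s
adjust_airspeed(+6.91): V ← 85.86 +6.91 = 92.77 m/s
throttle_to(2461): rpm ← 2461
adjust_airspeed(-4.37): V ← 92.77 -4.37 = 88.4 m/s
throttle_to(8068): rpm ← 8068
set_airspeed(22.95): V ← 22.95 m/s
final state: V = 22.95 m/s, rpm = 8068 → n = rpm/60 = 134.466667 rev/s
target J* = 1.3793; solve J* = V/(n·D) for n: n = V/(J*·D) = 22.95/(1.3793 × 2.054) = 8.100718 rev/s
rpm = 60·n = 486.043081

rpm = 486.04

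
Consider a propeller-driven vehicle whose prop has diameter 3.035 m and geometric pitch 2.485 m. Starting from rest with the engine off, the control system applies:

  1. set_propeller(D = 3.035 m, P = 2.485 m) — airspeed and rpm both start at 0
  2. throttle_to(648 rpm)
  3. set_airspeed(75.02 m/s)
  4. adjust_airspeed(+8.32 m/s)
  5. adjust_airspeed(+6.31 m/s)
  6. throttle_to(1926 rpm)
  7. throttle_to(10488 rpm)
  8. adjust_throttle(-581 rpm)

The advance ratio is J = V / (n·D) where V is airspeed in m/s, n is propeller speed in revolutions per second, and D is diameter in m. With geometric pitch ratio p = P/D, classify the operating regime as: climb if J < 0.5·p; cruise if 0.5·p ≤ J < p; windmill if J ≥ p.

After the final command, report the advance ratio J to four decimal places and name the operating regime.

set_propeller: D = 3.035 m, P = 2.485 m (p = P/D = 0.818781); state ← (V=0, rpm=0)
throttle_to(648): rpm ← 648
set_airspeed(75.02): V ← 75.02 m/s
adjust_airspeed(+8.32): V ← 75.02 +8.32 = 83.34 m/s
adjust_airspeed(+6.31): V ← 83.34 +6.31 = 89.65 m/s
throttle_to(1926): rpm ← 1926
throttle_to(10488): rpm ← 10488
adjust_throttle(-581): rpm ← 10488 -581 = 9907
final state: V = 89.65 m/s, rpm = 9907 → n = rpm/60 = 165.116667 rev/s
J = V / (n·D) = 89.65 / (165.116667 × 3.035) = 0.178896
regime bands: climb J<0.4094 | cruise [0.4094, 0.8188) | windmill J≥0.8188
J = 0.1789 → climb

J = 0.1789, regime = climb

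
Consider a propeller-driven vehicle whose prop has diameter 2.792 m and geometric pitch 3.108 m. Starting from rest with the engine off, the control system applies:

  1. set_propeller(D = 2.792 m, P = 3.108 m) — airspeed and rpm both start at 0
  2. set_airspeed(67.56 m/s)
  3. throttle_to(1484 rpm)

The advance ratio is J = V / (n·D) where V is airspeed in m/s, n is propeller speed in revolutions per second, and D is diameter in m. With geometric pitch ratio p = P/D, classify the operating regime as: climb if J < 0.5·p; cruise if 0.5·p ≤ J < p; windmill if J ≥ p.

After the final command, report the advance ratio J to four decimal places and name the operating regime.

J = 0.9783, regime = cruise

set_propeller: D = 2.792 m, P = 3.108 m (p = P/D = 1.113181); state ← (V=0, rpm=0)
set_airspeed(67.56): V ← 67.56 m/s
throttle_to(1484): rpm ← 1484
final state: V = 67.56 m/s, rpm = 1484 → n = rpm/60 = 24.733333 rev/s
J = V / (n·D) = 67.56 / (24.733333 × 2.792) = 0.978344
regime bands: climb J<0.5566 | cruise [0.5566, 1.1132) | windmill J≥1.1132
J = 0.9783 → cruise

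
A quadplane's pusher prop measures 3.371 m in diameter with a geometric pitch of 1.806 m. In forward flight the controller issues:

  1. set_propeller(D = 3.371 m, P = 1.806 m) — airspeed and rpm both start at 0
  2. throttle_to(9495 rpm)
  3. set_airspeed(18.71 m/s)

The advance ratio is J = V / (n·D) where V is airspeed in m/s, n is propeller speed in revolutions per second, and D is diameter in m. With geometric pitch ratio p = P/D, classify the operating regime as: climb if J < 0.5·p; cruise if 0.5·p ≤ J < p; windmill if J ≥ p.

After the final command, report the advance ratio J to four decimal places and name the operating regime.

J = 0.0351, regime = climb

set_propeller: D = 3.371 m, P = 1.806 m (p = P/D = 0.535746); state ← (V=0, rpm=0)
throttle_to(9495): rpm ← 9495
set_airspeed(18.71): V ← 18.71 m/s
final state: V = 18.71 m/s, rpm = 9495 → n = rpm/60 = 158.250000 rev/s
J = V / (n·D) = 18.71 / (158.250000 × 3.371) = 0.035073
regime bands: climb J<0.2679 | cruise [0.2679, 0.5357) | windmill J≥0.5357
J = 0.0351 → climb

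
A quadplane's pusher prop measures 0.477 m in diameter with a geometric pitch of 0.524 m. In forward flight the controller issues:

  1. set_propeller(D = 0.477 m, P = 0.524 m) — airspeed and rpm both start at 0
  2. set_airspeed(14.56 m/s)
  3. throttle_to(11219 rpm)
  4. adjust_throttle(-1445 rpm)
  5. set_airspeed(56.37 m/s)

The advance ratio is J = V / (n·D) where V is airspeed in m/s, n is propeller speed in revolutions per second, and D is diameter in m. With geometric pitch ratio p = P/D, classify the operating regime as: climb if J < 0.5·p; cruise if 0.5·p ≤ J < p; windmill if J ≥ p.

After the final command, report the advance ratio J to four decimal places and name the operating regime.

J = 0.7255, regime = cruise

set_propeller: D = 0.477 m, P = 0.524 m (p = P/D = 1.098532); state ← (V=0, rpm=0)
set_airspeed(14.56): V ← 14.56 m/s
throttle_to(11219): rpm ← 11219
adjust_throttle(-1445): rpm ← 11219 -1445 = 9774
set_airspeed(56.37): V ← 56.37 m/s
final state: V = 56.37 m/s, rpm = 9774 → n = rpm/60 = 162.900000 rev/s
J = V / (n·D) = 56.37 / (162.900000 × 0.477) = 0.725452
regime bands: climb J<0.5493 | cruise [0.5493, 1.0985) | windmill J≥1.0985
J = 0.7255 → cruise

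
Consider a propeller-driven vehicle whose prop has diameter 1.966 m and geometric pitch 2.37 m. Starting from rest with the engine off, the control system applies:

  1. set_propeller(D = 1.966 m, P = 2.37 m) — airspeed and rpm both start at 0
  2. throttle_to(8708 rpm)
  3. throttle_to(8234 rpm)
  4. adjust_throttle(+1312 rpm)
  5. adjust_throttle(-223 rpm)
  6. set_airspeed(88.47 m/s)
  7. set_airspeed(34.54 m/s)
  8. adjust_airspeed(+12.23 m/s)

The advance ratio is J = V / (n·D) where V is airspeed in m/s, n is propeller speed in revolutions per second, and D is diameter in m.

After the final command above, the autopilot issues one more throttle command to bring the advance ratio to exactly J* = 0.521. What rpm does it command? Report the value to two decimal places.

rpm = 2739.66

set_propeller: D = 1.966 m, P = 2.37 m (p = P/D = 1.205493); state ← (V=0, rpm=0)
throttle_to(8708): rpm ← 8708
throttle_to(8234): rpm ← 8234
adjust_throttle(+1312): rpm ← 8234 +1312 = 9546
adjust_throttle(-223): rpm ← 9546 -223 = 9323
set_airspeed(88.47): V ← 88.47 m/s
set_airspeed(34.54): V ← 34.54 m/s
adjust_airspeed(+12.23): V ← 34.54 +12.23 = 46.77 m/s
final state: V = 46.77 m/s, rpm = 9323 → n = rpm/60 = 155.383333 rev/s
target J* = 0.521; solve J* = V/(n·D) for n: n = V/(J*·D) = 46.77/(0.521 × 1.966) = 45.661075 rev/s
rpm = 60·n = 2739.664508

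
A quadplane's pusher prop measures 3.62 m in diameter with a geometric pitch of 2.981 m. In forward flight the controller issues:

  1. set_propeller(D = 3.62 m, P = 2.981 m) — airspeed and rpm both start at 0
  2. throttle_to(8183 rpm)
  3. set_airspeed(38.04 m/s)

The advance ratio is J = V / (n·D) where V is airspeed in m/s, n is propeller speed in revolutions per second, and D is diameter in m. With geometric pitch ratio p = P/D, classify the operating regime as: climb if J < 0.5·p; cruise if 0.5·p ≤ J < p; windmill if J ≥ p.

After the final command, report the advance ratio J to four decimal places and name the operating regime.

set_propeller: D = 3.62 m, P = 2.981 m (p = P/D = 0.823481); state ← (V=0, rpm=0)
throttle_to(8183): rpm ← 8183
set_airspeed(38.04): V ← 38.04 m/s
final state: V = 38.04 m/s, rpm = 8183 → n = rpm/60 = 136.383333 rev/s
J = V / (n·D) = 38.04 / (136.383333 × 3.62) = 0.077050
regime bands: climb J<0.4117 | cruise [0.4117, 0.8235) | windmill J≥0.8235
J = 0.0770 → climb

J = 0.0770, regime = climb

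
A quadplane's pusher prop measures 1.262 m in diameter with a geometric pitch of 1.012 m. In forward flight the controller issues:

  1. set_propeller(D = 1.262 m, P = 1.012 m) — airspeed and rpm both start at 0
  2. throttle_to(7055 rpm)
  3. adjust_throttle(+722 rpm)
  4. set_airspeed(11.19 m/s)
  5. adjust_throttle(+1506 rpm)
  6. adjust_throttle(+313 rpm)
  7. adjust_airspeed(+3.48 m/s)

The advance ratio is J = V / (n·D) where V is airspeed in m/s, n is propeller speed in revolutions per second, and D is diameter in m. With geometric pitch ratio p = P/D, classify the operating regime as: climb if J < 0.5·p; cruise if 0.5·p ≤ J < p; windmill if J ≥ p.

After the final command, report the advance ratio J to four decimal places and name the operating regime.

set_propeller: D = 1.262 m, P = 1.012 m (p = P/D = 0.801902); state ← (V=0, rpm=0)
throttle_to(7055): rpm ← 7055
adjust_throttle(+722): rpm ← 7055 +722 = 7777
set_airspeed(11.19): V ← 11.19 m/s
adjust_throttle(+1506): rpm ← 7777 +1506 = 9283
adjust_throttle(+313): rpm ← 9283 +313 = 9596
adjust_airspeed(+3.48): V ← 11.19 +3.48 = 14.67 m/s
final state: V = 14.67 m/s, rpm = 9596 → n = rpm/60 = 159.933333 rev/s
J = V / (n·D) = 14.67 / (159.933333 × 1.262) = 0.072683
regime bands: climb J<0.4010 | cruise [0.4010, 0.8019) | windmill J≥0.8019
J = 0.0727 → climb

J = 0.0727, regime = climb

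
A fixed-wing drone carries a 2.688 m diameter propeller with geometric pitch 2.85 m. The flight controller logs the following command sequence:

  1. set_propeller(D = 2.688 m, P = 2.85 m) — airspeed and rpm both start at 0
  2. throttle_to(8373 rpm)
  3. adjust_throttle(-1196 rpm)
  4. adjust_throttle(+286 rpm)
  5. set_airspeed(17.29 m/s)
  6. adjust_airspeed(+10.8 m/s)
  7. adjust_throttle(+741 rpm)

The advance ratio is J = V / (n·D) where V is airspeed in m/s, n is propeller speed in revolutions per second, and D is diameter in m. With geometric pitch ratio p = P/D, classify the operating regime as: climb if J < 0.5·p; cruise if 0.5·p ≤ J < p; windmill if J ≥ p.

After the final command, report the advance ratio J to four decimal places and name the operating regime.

set_propeller: D = 2.688 m, P = 2.85 m (p = P/D = 1.060268); state ← (V=0, rpm=0)
throttle_to(8373): rpm ← 8373
adjust_throttle(-1196): rpm ← 8373 -1196 = 7177
adjust_throttle(+286): rpm ← 7177 +286 = 7463
set_airspeed(17.29): V ← 17.29 m/s
adjust_airspeed(+10.8): V ← 17.29 +10.8 = 28.09 m/s
adjust_throttle(+741): rpm ← 7463 +741 = 8204
final state: V = 28.09 m/s, rpm = 8204 → n = rpm/60 = 136.733333 rev/s
J = V / (n·D) = 28.09 / (136.733333 × 2.688) = 0.076427
regime bands: climb J<0.5301 | cruise [0.5301, 1.0603) | windmill J≥1.0603
J = 0.0764 → climb

J = 0.0764, regime = climb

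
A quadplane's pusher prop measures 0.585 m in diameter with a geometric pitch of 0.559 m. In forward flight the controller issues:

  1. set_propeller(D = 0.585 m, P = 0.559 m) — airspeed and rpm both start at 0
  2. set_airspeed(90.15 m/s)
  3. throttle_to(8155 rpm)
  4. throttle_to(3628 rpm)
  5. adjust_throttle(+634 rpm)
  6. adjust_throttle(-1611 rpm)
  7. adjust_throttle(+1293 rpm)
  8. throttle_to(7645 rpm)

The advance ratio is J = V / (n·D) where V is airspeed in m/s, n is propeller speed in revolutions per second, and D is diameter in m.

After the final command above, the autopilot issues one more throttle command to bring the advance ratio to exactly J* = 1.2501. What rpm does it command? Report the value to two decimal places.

set_propeller: D = 0.585 m, P = 0.559 m (p = P/D = 0.955556); state ← (V=0, rpm=0)
set_airspeed(90.15): V ← 90.15 m/s
throttle_to(8155): rpm ← 8155
throttle_to(3628): rpm ← 3628
adjust_throttle(+634): rpm ← 3628 +634 = 4262
adjust_throttle(-1611): rpm ← 4262 -1611 = 2651
adjust_throttle(+1293): rpm ← 2651 +1293 = 3944
throttle_to(7645): rpm ← 7645
final state: V = 90.15 m/s, rpm = 7645 → n = rpm/60 = 127.416667 rev/s
target J* = 1.2501; solve J* = V/(n·D) for n: n = V/(J*·D) = 90.15/(1.2501 × 0.585) = 123.272190 rev/s
rpm = 60·n = 7396.331370

rpm = 7396.33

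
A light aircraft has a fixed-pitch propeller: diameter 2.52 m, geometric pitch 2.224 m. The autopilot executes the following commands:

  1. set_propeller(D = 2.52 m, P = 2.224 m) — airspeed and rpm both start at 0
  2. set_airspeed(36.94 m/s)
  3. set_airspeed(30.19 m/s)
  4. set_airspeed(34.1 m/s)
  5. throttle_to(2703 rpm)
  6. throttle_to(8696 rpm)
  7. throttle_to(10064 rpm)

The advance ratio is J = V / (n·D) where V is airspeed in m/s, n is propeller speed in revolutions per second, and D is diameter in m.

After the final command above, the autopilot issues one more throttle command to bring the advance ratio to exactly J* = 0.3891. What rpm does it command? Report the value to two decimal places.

rpm = 2086.62

set_propeller: D = 2.52 m, P = 2.224 m (p = P/D = 0.882540); state ← (V=0, rpm=0)
set_airspeed(36.94): V ← 36.94 m/s
set_airspeed(30.19): V ← 30.19 m/s
set_airspeed(34.1): V ← 34.1 m/s
throttle_to(2703): rpm ← 2703
throttle_to(8696): rpm ← 8696
throttle_to(10064): rpm ← 10064
final state: V = 34.1 m/s, rpm = 10064 → n = rpm/60 = 167.733333 rev/s
target J* = 0.3891; solve J* = V/(n·D) for n: n = V/(J*·D) = 34.1/(0.3891 × 2.52) = 34.777039 rev/s
rpm = 60·n = 2086.622364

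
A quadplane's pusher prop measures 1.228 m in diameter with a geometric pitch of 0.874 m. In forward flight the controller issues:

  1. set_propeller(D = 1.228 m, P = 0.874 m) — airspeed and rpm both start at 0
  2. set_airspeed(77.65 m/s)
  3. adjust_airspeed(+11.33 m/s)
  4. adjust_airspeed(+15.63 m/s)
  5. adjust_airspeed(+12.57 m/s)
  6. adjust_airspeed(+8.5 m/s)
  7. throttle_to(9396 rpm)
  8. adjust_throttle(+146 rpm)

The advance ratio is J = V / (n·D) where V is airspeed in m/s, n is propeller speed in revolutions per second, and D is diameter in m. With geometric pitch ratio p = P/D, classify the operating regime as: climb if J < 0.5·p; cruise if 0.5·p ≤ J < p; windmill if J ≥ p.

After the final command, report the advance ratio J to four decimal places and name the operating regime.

J = 0.6435, regime = cruise

set_propeller: D = 1.228 m, P = 0.874 m (p = P/D = 0.711726); state ← (V=0, rpm=0)
set_airspeed(77.65): V ← 77.65 m/s
adjust_airspeed(+11.33): V ← 77.65 +11.33 = 88.98 m/s
adjust_airspeed(+15.63): V ← 88.98 +15.63 = 104.61 m/s
adjust_airspeed(+12.57): V ← 104.61 +12.57 = 117.18 m/s
adjust_airspeed(+8.5): V ← 117.18 +8.5 = 125.68 m/s
throttle_to(9396): rpm ← 9396
adjust_throttle(+146): rpm ← 9396 +146 = 9542
final state: V = 125.68 m/s, rpm = 9542 → n = rpm/60 = 159.033333 rev/s
J = V / (n·D) = 125.68 / (159.033333 × 1.228) = 0.643546
regime bands: climb J<0.3559 | cruise [0.3559, 0.7117) | windmill J≥0.7117
J = 0.6435 → cruise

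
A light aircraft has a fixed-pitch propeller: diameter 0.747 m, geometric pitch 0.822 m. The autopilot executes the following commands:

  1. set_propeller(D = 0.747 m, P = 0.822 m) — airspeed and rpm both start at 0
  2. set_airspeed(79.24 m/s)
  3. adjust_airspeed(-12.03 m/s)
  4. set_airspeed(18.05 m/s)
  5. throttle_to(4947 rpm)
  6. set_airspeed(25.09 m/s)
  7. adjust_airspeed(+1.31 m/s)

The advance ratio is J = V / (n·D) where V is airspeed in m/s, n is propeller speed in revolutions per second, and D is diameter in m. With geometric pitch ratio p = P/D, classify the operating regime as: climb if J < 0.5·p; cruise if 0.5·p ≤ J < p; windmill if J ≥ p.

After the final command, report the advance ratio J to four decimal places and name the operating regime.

set_propeller: D = 0.747 m, P = 0.822 m (p = P/D = 1.100402); state ← (V=0, rpm=0)
set_airspeed(79.24): V ← 79.24 m/s
adjust_airspeed(-12.03): V ← 79.24 -12.03 = 67.21 m/s
set_airspeed(18.05): V ← 18.05 m/s
throttle_to(4947): rpm ← 4947
set_airspeed(25.09): V ← 25.09 m/s
adjust_airspeed(+1.31): V ← 25.09 +1.31 = 26.4 m/s
final state: V = 26.4 m/s, rpm = 4947 → n = rpm/60 = 82.450000 rev/s
J = V / (n·D) = 26.4 / (82.450000 × 0.747) = 0.428640
regime bands: climb J<0.5502 | cruise [0.5502, 1.1004) | windmill J≥1.1004
J = 0.4286 → climb

J = 0.4286, regime = climb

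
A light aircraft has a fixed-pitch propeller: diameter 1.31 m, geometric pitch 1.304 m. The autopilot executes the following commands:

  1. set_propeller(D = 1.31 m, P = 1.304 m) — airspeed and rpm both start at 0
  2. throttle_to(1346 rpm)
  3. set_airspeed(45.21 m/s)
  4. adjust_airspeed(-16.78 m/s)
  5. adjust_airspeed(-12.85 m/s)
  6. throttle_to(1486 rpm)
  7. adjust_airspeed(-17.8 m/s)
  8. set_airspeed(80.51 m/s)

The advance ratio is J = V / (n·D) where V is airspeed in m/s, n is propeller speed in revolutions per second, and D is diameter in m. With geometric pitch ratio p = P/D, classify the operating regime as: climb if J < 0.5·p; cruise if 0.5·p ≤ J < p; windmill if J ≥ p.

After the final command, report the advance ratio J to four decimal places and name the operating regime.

J = 2.4815, regime = windmill

set_propeller: D = 1.31 m, P = 1.304 m (p = P/D = 0.995420); state ← (V=0, rpm=0)
throttle_to(1346): rpm ← 1346
set_airspeed(45.21): V ← 45.21 m/s
adjust_airspeed(-16.78): V ← 45.21 -16.78 = 28.43 m/s
adjust_airspeed(-12.85): V ← 28.43 -12.85 = 15.58 m/s
throttle_to(1486): rpm ← 1486
adjust_airspeed(-17.8): V ← 15.58 -17.8 = -2.22 m/s
set_airspeed(80.51): V ← 80.51 m/s
final state: V = 80.51 m/s, rpm = 1486 → n = rpm/60 = 24.766667 rev/s
J = V / (n·D) = 80.51 / (24.766667 × 1.31) = 2.481481
regime bands: climb J<0.4977 | cruise [0.4977, 0.9954) | windmill J≥0.9954
J = 2.4815 → windmill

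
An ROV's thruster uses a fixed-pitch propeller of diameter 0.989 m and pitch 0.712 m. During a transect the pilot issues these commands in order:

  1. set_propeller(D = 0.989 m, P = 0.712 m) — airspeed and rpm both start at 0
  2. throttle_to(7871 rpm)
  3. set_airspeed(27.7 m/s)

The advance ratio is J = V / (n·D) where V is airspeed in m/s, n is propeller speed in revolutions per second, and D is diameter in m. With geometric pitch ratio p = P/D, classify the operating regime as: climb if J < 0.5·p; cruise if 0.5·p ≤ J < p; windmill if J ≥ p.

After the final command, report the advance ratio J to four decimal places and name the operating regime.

set_propeller: D = 0.989 m, P = 0.712 m (p = P/D = 0.719919); state ← (V=0, rpm=0)
throttle_to(7871): rpm ← 7871
set_airspeed(27.7): V ← 27.7 m/s
final state: V = 27.7 m/s, rpm = 7871 → n = rpm/60 = 131.183333 rev/s
J = V / (n·D) = 27.7 / (131.183333 × 0.989) = 0.213503
regime bands: climb J<0.3600 | cruise [0.3600, 0.7199) | windmill J≥0.7199
J = 0.2135 → climb

J = 0.2135, regime = climb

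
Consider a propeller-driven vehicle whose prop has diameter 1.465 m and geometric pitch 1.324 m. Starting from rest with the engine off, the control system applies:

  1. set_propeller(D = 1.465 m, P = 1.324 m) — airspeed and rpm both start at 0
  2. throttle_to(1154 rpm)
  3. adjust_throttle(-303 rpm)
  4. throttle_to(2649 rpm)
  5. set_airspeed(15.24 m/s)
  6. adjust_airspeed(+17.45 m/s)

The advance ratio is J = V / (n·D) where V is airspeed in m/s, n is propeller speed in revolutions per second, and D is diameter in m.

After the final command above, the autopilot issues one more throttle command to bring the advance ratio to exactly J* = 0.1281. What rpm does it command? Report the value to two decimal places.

set_propeller: D = 1.465 m, P = 1.324 m (p = P/D = 0.903754); state ← (V=0, rpm=0)
throttle_to(1154): rpm ← 1154
adjust_throttle(-303): rpm ← 1154 -303 = 851
throttle_to(2649): rpm ← 2649
set_airspeed(15.24): V ← 15.24 m/s
adjust_airspeed(+17.45): V ← 15.24 +17.45 = 32.69 m/s
final state: V = 32.69 m/s, rpm = 2649 → n = rpm/60 = 44.150000 rev/s
target J* = 0.1281; solve J* = V/(n·D) for n: n = V/(J*·D) = 32.69/(0.1281 × 1.465) = 174.191984 rev/s
rpm = 60·n = 10451.519051

rpm = 10451.52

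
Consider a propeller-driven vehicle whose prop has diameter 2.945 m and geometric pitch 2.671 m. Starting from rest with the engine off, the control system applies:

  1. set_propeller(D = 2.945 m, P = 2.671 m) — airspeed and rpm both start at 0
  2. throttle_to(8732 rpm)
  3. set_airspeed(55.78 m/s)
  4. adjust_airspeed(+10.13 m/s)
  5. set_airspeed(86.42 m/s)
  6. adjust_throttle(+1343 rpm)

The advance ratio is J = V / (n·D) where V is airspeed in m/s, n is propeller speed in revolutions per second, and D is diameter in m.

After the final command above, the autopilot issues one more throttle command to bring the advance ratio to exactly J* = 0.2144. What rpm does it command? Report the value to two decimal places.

set_propeller: D = 2.945 m, P = 2.671 m (p = P/D = 0.906961); state ← (V=0, rpm=0)
throttle_to(8732): rpm ← 8732
set_airspeed(55.78): V ← 55.78 m/s
adjust_airspeed(+10.13): V ← 55.78 +10.13 = 65.91 m/s
set_airspeed(86.42): V ← 86.42 m/s
adjust_throttle(+1343): rpm ← 8732 +1343 = 10075
final state: V = 86.42 m/s, rpm = 10075 → n = rpm/60 = 167.916667 rev/s
target J* = 0.2144; solve J* = V/(n·D) for n: n = V/(J*·D) = 86.42/(0.2144 × 2.945) = 136.868712 rev/s
rpm = 60·n = 8212.122748

rpm = 8212.12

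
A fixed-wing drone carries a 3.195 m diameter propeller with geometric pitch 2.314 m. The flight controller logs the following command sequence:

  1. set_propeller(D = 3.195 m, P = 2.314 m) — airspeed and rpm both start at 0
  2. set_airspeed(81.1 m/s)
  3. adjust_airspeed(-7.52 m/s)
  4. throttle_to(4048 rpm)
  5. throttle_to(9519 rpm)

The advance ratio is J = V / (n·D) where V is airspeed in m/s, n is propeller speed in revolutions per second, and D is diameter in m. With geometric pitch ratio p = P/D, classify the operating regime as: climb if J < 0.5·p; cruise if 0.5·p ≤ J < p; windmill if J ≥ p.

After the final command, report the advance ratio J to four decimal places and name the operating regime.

set_propeller: D = 3.195 m, P = 2.314 m (p = P/D = 0.724257); state ← (V=0, rpm=0)
set_airspeed(81.1): V ← 81.1 m/s
adjust_airspeed(-7.52): V ← 81.1 -7.52 = 73.58 m/s
throttle_to(4048): rpm ← 4048
throttle_to(9519): rpm ← 9519
final state: V = 73.58 m/s, rpm = 9519 → n = rpm/60 = 158.650000 rev/s
J = V / (n·D) = 73.58 / (158.650000 × 3.195) = 0.145161
regime bands: climb J<0.3621 | cruise [0.3621, 0.7243) | windmill J≥0.7243
J = 0.1452 → climb

J = 0.1452, regime = climb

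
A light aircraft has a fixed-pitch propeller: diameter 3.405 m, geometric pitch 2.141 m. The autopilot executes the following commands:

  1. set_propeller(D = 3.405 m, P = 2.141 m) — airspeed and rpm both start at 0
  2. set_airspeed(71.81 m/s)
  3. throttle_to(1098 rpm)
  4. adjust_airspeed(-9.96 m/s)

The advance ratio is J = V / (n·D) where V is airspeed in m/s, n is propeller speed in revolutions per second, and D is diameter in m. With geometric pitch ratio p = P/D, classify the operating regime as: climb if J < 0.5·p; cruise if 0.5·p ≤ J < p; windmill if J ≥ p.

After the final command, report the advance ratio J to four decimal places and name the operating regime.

set_propeller: D = 3.405 m, P = 2.141 m (p = P/D = 0.628781); state ← (V=0, rpm=0)
set_airspeed(71.81): V ← 71.81 m/s
throttle_to(1098): rpm ← 1098
adjust_airspeed(-9.96): V ← 71.81 -9.96 = 61.85 m/s
final state: V = 61.85 m/s, rpm = 1098 → n = rpm/60 = 18.300000 rev/s
J = V / (n·D) = 61.85 / (18.300000 × 3.405) = 0.992594
regime bands: climb J<0.3144 | cruise [0.3144, 0.6288) | windmill J≥0.6288
J = 0.9926 → windmill

J = 0.9926, regime = windmill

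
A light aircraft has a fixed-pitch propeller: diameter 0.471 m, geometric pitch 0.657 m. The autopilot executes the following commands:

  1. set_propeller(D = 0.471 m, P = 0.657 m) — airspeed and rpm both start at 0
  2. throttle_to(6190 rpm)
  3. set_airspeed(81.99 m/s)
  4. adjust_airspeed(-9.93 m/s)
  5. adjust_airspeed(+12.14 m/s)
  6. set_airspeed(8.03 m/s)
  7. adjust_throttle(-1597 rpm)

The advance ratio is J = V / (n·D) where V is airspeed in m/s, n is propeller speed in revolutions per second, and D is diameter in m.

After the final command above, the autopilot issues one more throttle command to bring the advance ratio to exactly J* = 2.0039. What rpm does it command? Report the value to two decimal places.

set_propeller: D = 0.471 m, P = 0.657 m (p = P/D = 1.394904); state ← (V=0, rpm=0)
throttle_to(6190): rpm ← 6190
set_airspeed(81.99): V ← 81.99 m/s
adjust_airspeed(-9.93): V ← 81.99 -9.93 = 72.06 m/s
adjust_airspeed(+12.14): V ← 72.06 +12.14 = 84.2 m/s
set_airspeed(8.03): V ← 8.03 m/s
adjust_throttle(-1597): rpm ← 6190 -1597 = 4593
final state: V = 8.03 m/s, rpm = 4593 → n = rpm/60 = 76.550000 rev/s
target J* = 2.0039; solve J* = V/(n·D) for n: n = V/(J*·D) = 8.03/(2.0039 × 0.471) = 8.507826 rev/s
rpm = 60·n = 510.469553

rpm = 510.47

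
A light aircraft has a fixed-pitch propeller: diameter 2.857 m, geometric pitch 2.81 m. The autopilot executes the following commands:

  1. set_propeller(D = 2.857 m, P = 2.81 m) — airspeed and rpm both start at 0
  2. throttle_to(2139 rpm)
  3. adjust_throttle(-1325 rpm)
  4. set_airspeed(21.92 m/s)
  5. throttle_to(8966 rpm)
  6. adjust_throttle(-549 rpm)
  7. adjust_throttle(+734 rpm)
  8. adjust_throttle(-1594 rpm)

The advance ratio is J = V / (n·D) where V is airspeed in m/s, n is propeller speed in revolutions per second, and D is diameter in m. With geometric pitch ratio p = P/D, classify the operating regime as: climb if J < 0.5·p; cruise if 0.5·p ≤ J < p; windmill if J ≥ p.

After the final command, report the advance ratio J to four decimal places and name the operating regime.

set_propeller: D = 2.857 m, P = 2.81 m (p = P/D = 0.983549); state ← (V=0, rpm=0)
throttle_to(2139): rpm ← 2139
adjust_throttle(-1325): rpm ← 2139 -1325 = 814
set_airspeed(21.92): V ← 21.92 m/s
throttle_to(8966): rpm ← 8966
adjust_throttle(-549): rpm ← 8966 -549 = 8417
adjust_throttle(+734): rpm ← 8417 +734 = 9151
adjust_throttle(-1594): rpm ← 9151 -1594 = 7557
final state: V = 21.92 m/s, rpm = 7557 → n = rpm/60 = 125.950000 rev/s
J = V / (n·D) = 21.92 / (125.950000 × 2.857) = 0.060916
regime bands: climb J<0.4918 | cruise [0.4918, 0.9835) | windmill J≥0.9835
J = 0.0609 → climb

J = 0.0609, regime = climb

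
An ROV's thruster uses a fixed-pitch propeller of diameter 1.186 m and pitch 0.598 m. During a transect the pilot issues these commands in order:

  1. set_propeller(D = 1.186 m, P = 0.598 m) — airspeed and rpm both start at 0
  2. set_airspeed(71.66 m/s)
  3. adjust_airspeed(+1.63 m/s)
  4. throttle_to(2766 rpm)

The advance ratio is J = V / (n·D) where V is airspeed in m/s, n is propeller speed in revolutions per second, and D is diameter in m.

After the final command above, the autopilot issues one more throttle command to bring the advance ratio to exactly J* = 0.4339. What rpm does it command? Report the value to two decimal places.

set_propeller: D = 1.186 m, P = 0.598 m (p = P/D = 0.504216); state ← (V=0, rpm=0)
set_airspeed(71.66): V ← 71.66 m/s
adjust_airspeed(+1.63): V ← 71.66 +1.63 = 73.29 m/s
throttle_to(2766): rpm ← 2766
final state: V = 73.29 m/s, rpm = 2766 → n = rpm/60 = 46.100000 rev/s
target J* = 0.4339; solve J* = V/(n·D) for n: n = V/(J*·D) = 73.29/(0.4339 × 1.186) = 142.419804 rev/s
rpm = 60·n = 8545.188216

rpm = 8545.19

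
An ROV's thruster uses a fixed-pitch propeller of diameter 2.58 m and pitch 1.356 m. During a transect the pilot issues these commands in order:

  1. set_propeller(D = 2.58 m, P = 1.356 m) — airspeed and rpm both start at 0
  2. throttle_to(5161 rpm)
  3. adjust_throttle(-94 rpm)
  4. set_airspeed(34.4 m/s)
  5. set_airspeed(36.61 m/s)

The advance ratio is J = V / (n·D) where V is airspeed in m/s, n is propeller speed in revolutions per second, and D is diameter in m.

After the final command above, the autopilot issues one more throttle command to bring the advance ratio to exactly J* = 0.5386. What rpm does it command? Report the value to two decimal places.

rpm = 1580.76

set_propeller: D = 2.58 m, P = 1.356 m (p = P/D = 0.525581); state ← (V=0, rpm=0)
throttle_to(5161): rpm ← 5161
adjust_throttle(-94): rpm ← 5161 -94 = 5067
set_airspeed(34.4): V ← 34.4 m/s
set_airspeed(36.61): V ← 36.61 m/s
final state: V = 36.61 m/s, rpm = 5067 → n = rpm/60 = 84.450000 rev/s
target J* = 0.5386; solve J* = V/(n·D) for n: n = V/(J*·D) = 36.61/(0.5386 × 2.58) = 26.345939 rev/s
rpm = 60·n = 1580.756311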